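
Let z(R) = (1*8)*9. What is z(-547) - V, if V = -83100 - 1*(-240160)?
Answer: -156988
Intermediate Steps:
z(R) = 72 (z(R) = 8*9 = 72)
V = 157060 (V = -83100 + 240160 = 157060)
z(-547) - V = 72 - 1*157060 = 72 - 157060 = -156988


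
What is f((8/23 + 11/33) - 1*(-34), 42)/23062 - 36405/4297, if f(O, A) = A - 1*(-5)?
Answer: -839370151/99097414 ≈ -8.4702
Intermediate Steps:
f(O, A) = 5 + A (f(O, A) = A + 5 = 5 + A)
f((8/23 + 11/33) - 1*(-34), 42)/23062 - 36405/4297 = (5 + 42)/23062 - 36405/4297 = 47*(1/23062) - 36405*1/4297 = 47/23062 - 36405/4297 = -839370151/99097414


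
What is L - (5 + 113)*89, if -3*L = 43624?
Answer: -75130/3 ≈ -25043.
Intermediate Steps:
L = -43624/3 (L = -1/3*43624 = -43624/3 ≈ -14541.)
L - (5 + 113)*89 = -43624/3 - (5 + 113)*89 = -43624/3 - 118*89 = -43624/3 - 1*10502 = -43624/3 - 10502 = -75130/3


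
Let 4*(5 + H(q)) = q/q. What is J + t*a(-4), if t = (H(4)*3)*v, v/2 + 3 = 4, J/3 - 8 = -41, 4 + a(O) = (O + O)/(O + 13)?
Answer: 121/3 ≈ 40.333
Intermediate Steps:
H(q) = -19/4 (H(q) = -5 + (q/q)/4 = -5 + (1/4)*1 = -5 + 1/4 = -19/4)
a(O) = -4 + 2*O/(13 + O) (a(O) = -4 + (O + O)/(O + 13) = -4 + (2*O)/(13 + O) = -4 + 2*O/(13 + O))
J = -99 (J = 24 + 3*(-41) = 24 - 123 = -99)
v = 2 (v = -6 + 2*4 = -6 + 8 = 2)
t = -57/2 (t = -19/4*3*2 = -57/4*2 = -57/2 ≈ -28.500)
J + t*a(-4) = -99 - 57*(-26 - 1*(-4))/(13 - 4) = -99 - 57*(-26 + 4)/9 = -99 - 57*(-22)/9 = -99 - 57/2*(-44/9) = -99 + 418/3 = 121/3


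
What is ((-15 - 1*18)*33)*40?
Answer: -43560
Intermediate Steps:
((-15 - 1*18)*33)*40 = ((-15 - 18)*33)*40 = -33*33*40 = -1089*40 = -43560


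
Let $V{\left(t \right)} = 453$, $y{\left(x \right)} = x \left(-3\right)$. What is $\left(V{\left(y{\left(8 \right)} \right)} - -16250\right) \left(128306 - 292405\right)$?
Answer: $-2740945597$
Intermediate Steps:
$y{\left(x \right)} = - 3 x$
$\left(V{\left(y{\left(8 \right)} \right)} - -16250\right) \left(128306 - 292405\right) = \left(453 - -16250\right) \left(128306 - 292405\right) = \left(453 + 16250\right) \left(-164099\right) = 16703 \left(-164099\right) = -2740945597$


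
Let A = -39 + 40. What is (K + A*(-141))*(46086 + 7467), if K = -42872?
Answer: -2303475189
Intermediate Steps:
A = 1
(K + A*(-141))*(46086 + 7467) = (-42872 + 1*(-141))*(46086 + 7467) = (-42872 - 141)*53553 = -43013*53553 = -2303475189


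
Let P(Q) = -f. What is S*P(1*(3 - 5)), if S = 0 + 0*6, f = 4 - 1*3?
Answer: 0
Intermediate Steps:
f = 1 (f = 4 - 3 = 1)
S = 0 (S = 0 + 0 = 0)
P(Q) = -1 (P(Q) = -1*1 = -1)
S*P(1*(3 - 5)) = 0*(-1) = 0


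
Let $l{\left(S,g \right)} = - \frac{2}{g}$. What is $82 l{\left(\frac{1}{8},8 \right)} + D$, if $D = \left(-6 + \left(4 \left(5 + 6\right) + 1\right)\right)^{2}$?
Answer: $\frac{3001}{2} \approx 1500.5$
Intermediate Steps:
$D = 1521$ ($D = \left(-6 + \left(4 \cdot 11 + 1\right)\right)^{2} = \left(-6 + \left(44 + 1\right)\right)^{2} = \left(-6 + 45\right)^{2} = 39^{2} = 1521$)
$82 l{\left(\frac{1}{8},8 \right)} + D = 82 \left(- \frac{2}{8}\right) + 1521 = 82 \left(\left(-2\right) \frac{1}{8}\right) + 1521 = 82 \left(- \frac{1}{4}\right) + 1521 = - \frac{41}{2} + 1521 = \frac{3001}{2}$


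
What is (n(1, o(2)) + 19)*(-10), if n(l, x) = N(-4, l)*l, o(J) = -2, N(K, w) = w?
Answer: -200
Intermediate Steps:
n(l, x) = l**2 (n(l, x) = l*l = l**2)
(n(1, o(2)) + 19)*(-10) = (1**2 + 19)*(-10) = (1 + 19)*(-10) = 20*(-10) = -200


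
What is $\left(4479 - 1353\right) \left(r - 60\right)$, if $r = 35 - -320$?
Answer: $922170$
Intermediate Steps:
$r = 355$ ($r = 35 + 320 = 355$)
$\left(4479 - 1353\right) \left(r - 60\right) = \left(4479 - 1353\right) \left(355 - 60\right) = 3126 \cdot 295 = 922170$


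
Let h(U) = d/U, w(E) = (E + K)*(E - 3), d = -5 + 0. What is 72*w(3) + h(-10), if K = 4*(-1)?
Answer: ½ ≈ 0.50000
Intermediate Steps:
d = -5
K = -4
w(E) = (-4 + E)*(-3 + E) (w(E) = (E - 4)*(E - 3) = (-4 + E)*(-3 + E))
h(U) = -5/U
72*w(3) + h(-10) = 72*(12 + 3² - 7*3) - 5/(-10) = 72*(12 + 9 - 21) - 5*(-⅒) = 72*0 + ½ = 0 + ½ = ½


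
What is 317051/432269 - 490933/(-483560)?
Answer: 365528298537/209027997640 ≈ 1.7487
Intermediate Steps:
317051/432269 - 490933/(-483560) = 317051*(1/432269) - 490933*(-1/483560) = 317051/432269 + 490933/483560 = 365528298537/209027997640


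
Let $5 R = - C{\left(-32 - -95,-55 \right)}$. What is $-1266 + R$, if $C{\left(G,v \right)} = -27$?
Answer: $- \frac{6303}{5} \approx -1260.6$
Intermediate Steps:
$R = \frac{27}{5}$ ($R = \frac{\left(-1\right) \left(-27\right)}{5} = \frac{1}{5} \cdot 27 = \frac{27}{5} \approx 5.4$)
$-1266 + R = -1266 + \frac{27}{5} = - \frac{6303}{5}$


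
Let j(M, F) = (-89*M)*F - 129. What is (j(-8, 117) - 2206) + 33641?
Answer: 114610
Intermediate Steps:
j(M, F) = -129 - 89*F*M (j(M, F) = -89*F*M - 129 = -129 - 89*F*M)
(j(-8, 117) - 2206) + 33641 = ((-129 - 89*117*(-8)) - 2206) + 33641 = ((-129 + 83304) - 2206) + 33641 = (83175 - 2206) + 33641 = 80969 + 33641 = 114610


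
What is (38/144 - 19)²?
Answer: 1819801/5184 ≈ 351.04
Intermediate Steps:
(38/144 - 19)² = (38*(1/144) - 19)² = (19/72 - 19)² = (-1349/72)² = 1819801/5184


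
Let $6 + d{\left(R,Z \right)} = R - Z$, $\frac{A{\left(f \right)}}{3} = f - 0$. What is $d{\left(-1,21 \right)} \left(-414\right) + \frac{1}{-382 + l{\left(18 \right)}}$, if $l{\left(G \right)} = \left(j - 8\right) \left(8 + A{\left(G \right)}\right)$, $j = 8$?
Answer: $\frac{4428143}{382} \approx 11592.0$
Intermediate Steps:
$A{\left(f \right)} = 3 f$ ($A{\left(f \right)} = 3 \left(f - 0\right) = 3 \left(f + 0\right) = 3 f$)
$l{\left(G \right)} = 0$ ($l{\left(G \right)} = \left(8 - 8\right) \left(8 + 3 G\right) = 0 \left(8 + 3 G\right) = 0$)
$d{\left(R,Z \right)} = -6 + R - Z$ ($d{\left(R,Z \right)} = -6 + \left(R - Z\right) = -6 + R - Z$)
$d{\left(-1,21 \right)} \left(-414\right) + \frac{1}{-382 + l{\left(18 \right)}} = \left(-6 - 1 - 21\right) \left(-414\right) + \frac{1}{-382 + 0} = \left(-6 - 1 - 21\right) \left(-414\right) + \frac{1}{-382} = \left(-28\right) \left(-414\right) - \frac{1}{382} = 11592 - \frac{1}{382} = \frac{4428143}{382}$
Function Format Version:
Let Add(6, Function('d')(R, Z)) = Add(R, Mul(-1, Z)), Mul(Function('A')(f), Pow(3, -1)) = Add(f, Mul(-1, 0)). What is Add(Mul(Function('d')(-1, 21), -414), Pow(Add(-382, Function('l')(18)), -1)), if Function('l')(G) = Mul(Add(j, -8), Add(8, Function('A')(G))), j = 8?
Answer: Rational(4428143, 382) ≈ 11592.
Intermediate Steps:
Function('A')(f) = Mul(3, f) (Function('A')(f) = Mul(3, Add(f, Mul(-1, 0))) = Mul(3, Add(f, 0)) = Mul(3, f))
Function('l')(G) = 0 (Function('l')(G) = Mul(Add(8, -8), Add(8, Mul(3, G))) = Mul(0, Add(8, Mul(3, G))) = 0)
Function('d')(R, Z) = Add(-6, R, Mul(-1, Z)) (Function('d')(R, Z) = Add(-6, Add(R, Mul(-1, Z))) = Add(-6, R, Mul(-1, Z)))
Add(Mul(Function('d')(-1, 21), -414), Pow(Add(-382, Function('l')(18)), -1)) = Add(Mul(Add(-6, -1, Mul(-1, 21)), -414), Pow(Add(-382, 0), -1)) = Add(Mul(Add(-6, -1, -21), -414), Pow(-382, -1)) = Add(Mul(-28, -414), Rational(-1, 382)) = Add(11592, Rational(-1, 382)) = Rational(4428143, 382)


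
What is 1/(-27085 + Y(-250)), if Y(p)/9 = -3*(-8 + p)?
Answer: -1/20119 ≈ -4.9704e-5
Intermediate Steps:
Y(p) = 216 - 27*p (Y(p) = 9*(-3*(-8 + p)) = 9*(24 - 3*p) = 216 - 27*p)
1/(-27085 + Y(-250)) = 1/(-27085 + (216 - 27*(-250))) = 1/(-27085 + (216 + 6750)) = 1/(-27085 + 6966) = 1/(-20119) = -1/20119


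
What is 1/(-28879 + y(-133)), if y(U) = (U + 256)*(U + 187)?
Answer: -1/22237 ≈ -4.4970e-5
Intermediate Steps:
y(U) = (187 + U)*(256 + U) (y(U) = (256 + U)*(187 + U) = (187 + U)*(256 + U))
1/(-28879 + y(-133)) = 1/(-28879 + (47872 + (-133)**2 + 443*(-133))) = 1/(-28879 + (47872 + 17689 - 58919)) = 1/(-28879 + 6642) = 1/(-22237) = -1/22237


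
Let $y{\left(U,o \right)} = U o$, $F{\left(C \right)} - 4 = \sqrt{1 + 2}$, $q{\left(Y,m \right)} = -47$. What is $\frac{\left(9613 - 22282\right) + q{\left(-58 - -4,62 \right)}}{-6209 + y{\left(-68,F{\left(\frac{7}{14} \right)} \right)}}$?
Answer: $\frac{82412396}{41989489} - \frac{864688 \sqrt{3}}{41989489} \approx 1.927$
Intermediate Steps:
$F{\left(C \right)} = 4 + \sqrt{3}$ ($F{\left(C \right)} = 4 + \sqrt{1 + 2} = 4 + \sqrt{3}$)
$\frac{\left(9613 - 22282\right) + q{\left(-58 - -4,62 \right)}}{-6209 + y{\left(-68,F{\left(\frac{7}{14} \right)} \right)}} = \frac{\left(9613 - 22282\right) - 47}{-6209 - 68 \left(4 + \sqrt{3}\right)} = \frac{\left(9613 - 22282\right) - 47}{-6209 - \left(272 + 68 \sqrt{3}\right)} = \frac{-12669 - 47}{-6481 - 68 \sqrt{3}} = - \frac{12716}{-6481 - 68 \sqrt{3}}$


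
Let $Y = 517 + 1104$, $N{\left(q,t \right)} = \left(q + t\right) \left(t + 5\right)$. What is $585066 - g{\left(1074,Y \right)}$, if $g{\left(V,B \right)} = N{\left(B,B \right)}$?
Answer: $-4686426$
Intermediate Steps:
$N{\left(q,t \right)} = \left(5 + t\right) \left(q + t\right)$ ($N{\left(q,t \right)} = \left(q + t\right) \left(5 + t\right) = \left(5 + t\right) \left(q + t\right)$)
$Y = 1621$
$g{\left(V,B \right)} = 2 B^{2} + 10 B$ ($g{\left(V,B \right)} = B^{2} + 5 B + 5 B + B B = B^{2} + 5 B + 5 B + B^{2} = 2 B^{2} + 10 B$)
$585066 - g{\left(1074,Y \right)} = 585066 - 2 \cdot 1621 \left(5 + 1621\right) = 585066 - 2 \cdot 1621 \cdot 1626 = 585066 - 5271492 = -4686426$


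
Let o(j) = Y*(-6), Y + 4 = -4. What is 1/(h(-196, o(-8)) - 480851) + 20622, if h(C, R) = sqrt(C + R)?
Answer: 4768171086164227/231217684349 - 2*I*sqrt(37)/231217684349 ≈ 20622.0 - 5.2615e-11*I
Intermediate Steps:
Y = -8 (Y = -4 - 4 = -8)
o(j) = 48 (o(j) = -8*(-6) = 48)
1/(h(-196, o(-8)) - 480851) + 20622 = 1/(sqrt(-196 + 48) - 480851) + 20622 = 1/(sqrt(-148) - 480851) + 20622 = 1/(2*I*sqrt(37) - 480851) + 20622 = 1/(-480851 + 2*I*sqrt(37)) + 20622 = 20622 + 1/(-480851 + 2*I*sqrt(37))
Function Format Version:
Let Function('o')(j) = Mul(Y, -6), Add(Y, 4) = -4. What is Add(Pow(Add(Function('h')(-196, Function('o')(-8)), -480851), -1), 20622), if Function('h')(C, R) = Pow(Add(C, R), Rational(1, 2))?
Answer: Add(Rational(4768171086164227, 231217684349), Mul(Rational(-2, 231217684349), I, Pow(37, Rational(1, 2)))) ≈ Add(20622., Mul(-5.2615e-11, I))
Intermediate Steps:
Y = -8 (Y = Add(-4, -4) = -8)
Function('o')(j) = 48 (Function('o')(j) = Mul(-8, -6) = 48)
Add(Pow(Add(Function('h')(-196, Function('o')(-8)), -480851), -1), 20622) = Add(Pow(Add(Pow(Add(-196, 48), Rational(1, 2)), -480851), -1), 20622) = Add(Pow(Add(Pow(-148, Rational(1, 2)), -480851), -1), 20622) = Add(Pow(Add(Mul(2, I, Pow(37, Rational(1, 2))), -480851), -1), 20622) = Add(Pow(Add(-480851, Mul(2, I, Pow(37, Rational(1, 2)))), -1), 20622) = Add(20622, Pow(Add(-480851, Mul(2, I, Pow(37, Rational(1, 2)))), -1))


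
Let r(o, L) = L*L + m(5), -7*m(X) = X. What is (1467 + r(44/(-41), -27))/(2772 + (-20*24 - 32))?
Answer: 15367/15820 ≈ 0.97136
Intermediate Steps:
m(X) = -X/7
r(o, L) = -5/7 + L² (r(o, L) = L*L - ⅐*5 = L² - 5/7 = -5/7 + L²)
(1467 + r(44/(-41), -27))/(2772 + (-20*24 - 32)) = (1467 + (-5/7 + (-27)²))/(2772 + (-20*24 - 32)) = (1467 + (-5/7 + 729))/(2772 + (-480 - 32)) = (1467 + 5098/7)/(2772 - 512) = (15367/7)/2260 = (15367/7)*(1/2260) = 15367/15820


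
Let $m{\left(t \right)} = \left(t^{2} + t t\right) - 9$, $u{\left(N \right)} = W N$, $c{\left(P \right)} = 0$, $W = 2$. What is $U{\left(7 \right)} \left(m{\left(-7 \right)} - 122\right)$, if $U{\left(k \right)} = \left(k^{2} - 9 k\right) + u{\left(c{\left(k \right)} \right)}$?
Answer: $462$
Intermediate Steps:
$u{\left(N \right)} = 2 N$
$m{\left(t \right)} = -9 + 2 t^{2}$ ($m{\left(t \right)} = \left(t^{2} + t^{2}\right) - 9 = 2 t^{2} - 9 = -9 + 2 t^{2}$)
$U{\left(k \right)} = k^{2} - 9 k$ ($U{\left(k \right)} = \left(k^{2} - 9 k\right) + 2 \cdot 0 = \left(k^{2} - 9 k\right) + 0 = k^{2} - 9 k$)
$U{\left(7 \right)} \left(m{\left(-7 \right)} - 122\right) = 7 \left(-9 + 7\right) \left(\left(-9 + 2 \left(-7\right)^{2}\right) - 122\right) = 7 \left(-2\right) \left(\left(-9 + 2 \cdot 49\right) - 122\right) = - 14 \left(\left(-9 + 98\right) - 122\right) = - 14 \left(89 - 122\right) = \left(-14\right) \left(-33\right) = 462$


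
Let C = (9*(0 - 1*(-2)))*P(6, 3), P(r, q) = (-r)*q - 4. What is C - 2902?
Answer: -3298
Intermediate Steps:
P(r, q) = -4 - q*r (P(r, q) = -q*r - 4 = -4 - q*r)
C = -396 (C = (9*(0 - 1*(-2)))*(-4 - 1*3*6) = (9*(0 + 2))*(-4 - 18) = (9*2)*(-22) = 18*(-22) = -396)
C - 2902 = -396 - 2902 = -3298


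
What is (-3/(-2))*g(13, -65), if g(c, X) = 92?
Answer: 138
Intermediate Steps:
(-3/(-2))*g(13, -65) = -3/(-2)*92 = -3*(-½)*92 = (3/2)*92 = 138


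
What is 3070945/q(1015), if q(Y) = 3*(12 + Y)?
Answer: 3070945/3081 ≈ 996.74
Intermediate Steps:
q(Y) = 36 + 3*Y
3070945/q(1015) = 3070945/(36 + 3*1015) = 3070945/(36 + 3045) = 3070945/3081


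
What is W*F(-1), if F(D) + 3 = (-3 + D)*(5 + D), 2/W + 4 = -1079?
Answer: 2/57 ≈ 0.035088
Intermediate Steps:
W = -2/1083 (W = 2/(-4 - 1079) = 2/(-1083) = 2*(-1/1083) = -2/1083 ≈ -0.0018467)
F(D) = -3 + (-3 + D)*(5 + D)
W*F(-1) = -2*(-18 + (-1)² + 2*(-1))/1083 = -2*(-18 + 1 - 2)/1083 = -2/1083*(-19) = 2/57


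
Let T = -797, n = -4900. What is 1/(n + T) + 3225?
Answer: 18372824/5697 ≈ 3225.0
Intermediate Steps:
1/(n + T) + 3225 = 1/(-4900 - 797) + 3225 = 1/(-5697) + 3225 = -1/5697 + 3225 = 18372824/5697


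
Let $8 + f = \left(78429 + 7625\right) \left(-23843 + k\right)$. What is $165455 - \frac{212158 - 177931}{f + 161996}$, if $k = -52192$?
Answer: $\frac{120284937543293}{726994878} \approx 1.6546 \cdot 10^{5}$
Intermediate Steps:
$f = -6543115898$ ($f = -8 + \left(78429 + 7625\right) \left(-23843 - 52192\right) = -8 + 86054 \left(-76035\right) = -8 - 6543115890 = -6543115898$)
$165455 - \frac{212158 - 177931}{f + 161996} = 165455 - \frac{212158 - 177931}{-6543115898 + 161996} = 165455 - \frac{34227}{-6542953902} = 165455 - 34227 \left(- \frac{1}{6542953902}\right) = 165455 - - \frac{3803}{726994878} = 165455 + \frac{3803}{726994878} = \frac{120284937543293}{726994878}$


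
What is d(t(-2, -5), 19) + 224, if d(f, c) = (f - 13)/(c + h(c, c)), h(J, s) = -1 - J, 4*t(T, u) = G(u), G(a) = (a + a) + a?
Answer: 963/4 ≈ 240.75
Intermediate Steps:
G(a) = 3*a (G(a) = 2*a + a = 3*a)
t(T, u) = 3*u/4 (t(T, u) = (3*u)/4 = 3*u/4)
d(f, c) = 13 - f (d(f, c) = (f - 13)/(c + (-1 - c)) = (-13 + f)/(-1) = (-13 + f)*(-1) = 13 - f)
d(t(-2, -5), 19) + 224 = (13 - 3*(-5)/4) + 224 = (13 - 1*(-15/4)) + 224 = (13 + 15/4) + 224 = 67/4 + 224 = 963/4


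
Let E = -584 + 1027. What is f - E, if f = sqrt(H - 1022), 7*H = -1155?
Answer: -443 + I*sqrt(1187) ≈ -443.0 + 34.453*I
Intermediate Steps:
H = -165 (H = (1/7)*(-1155) = -165)
E = 443
f = I*sqrt(1187) (f = sqrt(-165 - 1022) = sqrt(-1187) = I*sqrt(1187) ≈ 34.453*I)
f - E = I*sqrt(1187) - 1*443 = I*sqrt(1187) - 443 = -443 + I*sqrt(1187)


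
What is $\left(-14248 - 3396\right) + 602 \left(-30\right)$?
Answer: $-35704$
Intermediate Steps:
$\left(-14248 - 3396\right) + 602 \left(-30\right) = -17644 - 18060 = -35704$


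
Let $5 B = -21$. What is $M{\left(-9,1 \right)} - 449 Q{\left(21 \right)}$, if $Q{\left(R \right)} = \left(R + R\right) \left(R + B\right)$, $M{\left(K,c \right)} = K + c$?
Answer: $- \frac{1584112}{5} \approx -3.1682 \cdot 10^{5}$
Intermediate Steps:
$B = - \frac{21}{5}$ ($B = \frac{1}{5} \left(-21\right) = - \frac{21}{5} \approx -4.2$)
$Q{\left(R \right)} = 2 R \left(- \frac{21}{5} + R\right)$ ($Q{\left(R \right)} = \left(R + R\right) \left(R - \frac{21}{5}\right) = 2 R \left(- \frac{21}{5} + R\right)$)
$M{\left(-9,1 \right)} - 449 Q{\left(21 \right)} = \left(-9 + 1\right) - 449 \cdot \frac{2}{5} \cdot 21 \left(-21 + 5 \cdot 21\right) = -8 - 449 \cdot \frac{2}{5} \cdot 21 \left(-21 + 105\right) = -8 - 449 \cdot \frac{2}{5} \cdot 21 \cdot 84 = -8 - \frac{1584072}{5} = - \frac{1584112}{5}$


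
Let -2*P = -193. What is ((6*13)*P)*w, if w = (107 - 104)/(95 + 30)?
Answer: 22581/125 ≈ 180.65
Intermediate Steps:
P = 193/2 (P = -½*(-193) = 193/2 ≈ 96.500)
w = 3/125 ≈ 0.024000
((6*13)*P)*w = ((6*13)*(193/2))*(3/125) = (78*(193/2))*(3/125) = 7527*(3/125) = 22581/125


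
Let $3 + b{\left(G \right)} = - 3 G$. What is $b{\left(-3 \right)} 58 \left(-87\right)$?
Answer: $-30276$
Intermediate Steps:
$b{\left(G \right)} = -3 - 3 G$
$b{\left(-3 \right)} 58 \left(-87\right) = \left(-3 - -9\right) 58 \left(-87\right) = \left(-3 + 9\right) 58 \left(-87\right) = 6 \cdot 58 \left(-87\right) = 348 \left(-87\right) = -30276$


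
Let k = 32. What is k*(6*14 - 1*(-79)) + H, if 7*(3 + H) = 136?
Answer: 36627/7 ≈ 5232.4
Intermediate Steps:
H = 115/7 (H = -3 + (⅐)*136 = -3 + 136/7 = 115/7 ≈ 16.429)
k*(6*14 - 1*(-79)) + H = 32*(6*14 - 1*(-79)) + 115/7 = 32*(84 + 79) + 115/7 = 32*163 + 115/7 = 5216 + 115/7 = 36627/7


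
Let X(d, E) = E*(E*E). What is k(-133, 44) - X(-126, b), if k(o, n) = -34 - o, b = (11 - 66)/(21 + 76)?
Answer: 90521002/912673 ≈ 99.182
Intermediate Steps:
b = -55/97 ≈ -0.56701
X(d, E) = E**3 (X(d, E) = E*E**2 = E**3)
k(-133, 44) - X(-126, b) = (-34 - 1*(-133)) - (-55/97)**3 = (-34 + 133) - 1*(-166375/912673) = 99 + 166375/912673 = 90521002/912673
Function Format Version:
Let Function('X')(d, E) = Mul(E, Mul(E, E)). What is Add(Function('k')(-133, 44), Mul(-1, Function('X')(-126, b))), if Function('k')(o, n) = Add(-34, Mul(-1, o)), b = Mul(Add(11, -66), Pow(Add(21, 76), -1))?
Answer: Rational(90521002, 912673) ≈ 99.182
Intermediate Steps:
b = Rational(-55, 97) (b = Mul(-55, Pow(97, -1)) = Mul(-55, Rational(1, 97)) = Rational(-55, 97) ≈ -0.56701)
Function('X')(d, E) = Pow(E, 3) (Function('X')(d, E) = Mul(E, Pow(E, 2)) = Pow(E, 3))
Add(Function('k')(-133, 44), Mul(-1, Function('X')(-126, b))) = Add(Add(-34, Mul(-1, -133)), Mul(-1, Pow(Rational(-55, 97), 3))) = Add(Add(-34, 133), Mul(-1, Rational(-166375, 912673))) = Add(99, Rational(166375, 912673)) = Rational(90521002, 912673)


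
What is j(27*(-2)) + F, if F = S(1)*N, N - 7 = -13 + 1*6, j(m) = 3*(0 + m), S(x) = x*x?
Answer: -162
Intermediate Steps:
S(x) = x**2
j(m) = 3*m
N = 0 (N = 7 + (-13 + 1*6) = 7 + (-13 + 6) = 7 - 7 = 0)
F = 0 (F = 1**2*0 = 1*0 = 0)
j(27*(-2)) + F = 3*(27*(-2)) + 0 = 3*(-54) + 0 = -162 + 0 = -162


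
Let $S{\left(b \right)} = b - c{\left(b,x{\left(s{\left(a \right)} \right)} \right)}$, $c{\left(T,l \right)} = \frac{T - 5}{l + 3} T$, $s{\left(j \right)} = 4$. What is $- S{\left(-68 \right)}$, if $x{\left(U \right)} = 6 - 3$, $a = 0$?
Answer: $\frac{2686}{3} \approx 895.33$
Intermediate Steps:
$x{\left(U \right)} = 3$ ($x{\left(U \right)} = 6 - 3 = 3$)
$c{\left(T,l \right)} = \frac{T \left(-5 + T\right)}{3 + l}$ ($c{\left(T,l \right)} = \frac{-5 + T}{3 + l} T = \frac{T \left(-5 + T\right)}{3 + l}$)
$S{\left(b \right)} = b - \frac{b \left(-5 + b\right)}{6}$ ($S{\left(b \right)} = b - \frac{b \left(-5 + b\right)}{3 + 3} = b - \frac{b \left(-5 + b\right)}{6}$)
$- S{\left(-68 \right)} = - \frac{\left(-68\right) \left(11 - -68\right)}{6} = - \frac{\left(-68\right) \left(11 + 68\right)}{6} = - \frac{\left(-68\right) 79}{6} = \left(-1\right) \left(- \frac{2686}{3}\right) = \frac{2686}{3}$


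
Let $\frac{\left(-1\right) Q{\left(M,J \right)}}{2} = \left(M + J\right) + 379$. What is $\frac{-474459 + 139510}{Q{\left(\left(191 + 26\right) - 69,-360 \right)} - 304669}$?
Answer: $\frac{14563}{13261} \approx 1.0982$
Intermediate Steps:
$Q{\left(M,J \right)} = -758 - 2 J - 2 M$ ($Q{\left(M,J \right)} = - 2 \left(\left(M + J\right) + 379\right) = - 2 \left(\left(J + M\right) + 379\right) = - 2 \left(379 + J + M\right) = -758 - 2 J - 2 M$)
$\frac{-474459 + 139510}{Q{\left(\left(191 + 26\right) - 69,-360 \right)} - 304669} = \frac{-474459 + 139510}{\left(-758 - -720 - 2 \left(\left(191 + 26\right) - 69\right)\right) - 304669} = - \frac{334949}{\left(-758 + 720 - 2 \left(217 - 69\right)\right) - 304669} = - \frac{334949}{\left(-758 + 720 - 296\right) - 304669} = - \frac{334949}{-334 - 304669} = - \frac{334949}{-305003} = \left(-334949\right) \left(- \frac{1}{305003}\right) = \frac{14563}{13261}$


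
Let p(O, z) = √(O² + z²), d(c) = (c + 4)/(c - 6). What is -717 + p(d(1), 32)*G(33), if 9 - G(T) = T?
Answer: -717 - 120*√41 ≈ -1485.4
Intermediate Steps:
d(c) = (4 + c)/(-6 + c)
G(T) = 9 - T
-717 + p(d(1), 32)*G(33) = -717 + √(((4 + 1)/(-6 + 1))² + 32²)*(9 - 1*33) = -717 + √((5/(-5))² + 1024)*(9 - 33) = -717 + √((-⅕*5)² + 1024)*(-24) = -717 + √((-1)² + 1024)*(-24) = -717 + √(1 + 1024)*(-24) = -717 + √1025*(-24) = -717 + (5*√41)*(-24) = -717 - 120*√41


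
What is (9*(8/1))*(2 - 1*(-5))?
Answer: 504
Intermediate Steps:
(9*(8/1))*(2 - 1*(-5)) = (9*(8*1))*(2 + 5) = (9*8)*7 = 72*7 = 504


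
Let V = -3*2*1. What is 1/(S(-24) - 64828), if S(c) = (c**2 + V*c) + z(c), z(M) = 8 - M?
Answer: -1/64076 ≈ -1.5606e-5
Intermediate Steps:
V = -6 (V = -6*1 = -6)
S(c) = 8 + c**2 - 7*c (S(c) = (c**2 - 6*c) + (8 - c) = 8 + c**2 - 7*c)
1/(S(-24) - 64828) = 1/((8 + (-24)**2 - 7*(-24)) - 64828) = 1/((8 + 576 + 168) - 64828) = 1/(752 - 64828) = 1/(-64076) = -1/64076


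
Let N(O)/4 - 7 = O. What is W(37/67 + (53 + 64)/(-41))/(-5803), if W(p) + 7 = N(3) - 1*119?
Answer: 86/5803 ≈ 0.014820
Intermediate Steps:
N(O) = 28 + 4*O
W(p) = -86 (W(p) = -7 + ((28 + 4*3) - 1*119) = -7 + ((28 + 12) - 119) = -7 + (40 - 119) = -7 - 79 = -86)
W(37/67 + (53 + 64)/(-41))/(-5803) = -86/(-5803) = -86*(-1/5803) = 86/5803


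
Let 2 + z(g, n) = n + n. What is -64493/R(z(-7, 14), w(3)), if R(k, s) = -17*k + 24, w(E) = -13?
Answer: 5863/38 ≈ 154.29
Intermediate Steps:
z(g, n) = -2 + 2*n (z(g, n) = -2 + (n + n) = -2 + 2*n)
R(k, s) = 24 - 17*k
-64493/R(z(-7, 14), w(3)) = -64493/(24 - 17*(-2 + 2*14)) = -64493/(24 - 17*(-2 + 28)) = -64493/(24 - 17*26) = -64493/(24 - 442) = -64493/(-418) = -64493*(-1/418) = 5863/38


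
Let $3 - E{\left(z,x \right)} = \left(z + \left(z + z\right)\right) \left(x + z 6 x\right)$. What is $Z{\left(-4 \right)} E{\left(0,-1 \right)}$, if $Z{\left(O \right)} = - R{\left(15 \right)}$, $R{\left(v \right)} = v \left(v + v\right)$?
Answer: $-1350$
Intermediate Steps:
$R{\left(v \right)} = 2 v^{2}$ ($R{\left(v \right)} = v 2 v = 2 v^{2}$)
$E{\left(z,x \right)} = 3 - 3 z \left(x + 6 x z\right)$ ($E{\left(z,x \right)} = 3 - \left(z + \left(z + z\right)\right) \left(x + z 6 x\right) = 3 - \left(z + 2 z\right) \left(x + 6 z x\right) = 3 - 3 z \left(x + 6 x z\right)$)
$Z{\left(O \right)} = -450$ ($Z{\left(O \right)} = - 2 \cdot 15^{2} = - 2 \cdot 225 = \left(-1\right) 450 = -450$)
$Z{\left(-4 \right)} E{\left(0,-1 \right)} = - 450 \left(3 - - 18 \cdot 0^{2} - \left(-3\right) 0\right) = - 450 \left(3 - \left(-18\right) 0 + 0\right) = - 450 \left(3 + 0 + 0\right) = \left(-450\right) 3 = -1350$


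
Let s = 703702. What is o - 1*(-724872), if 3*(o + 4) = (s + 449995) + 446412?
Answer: 3774713/3 ≈ 1.2582e+6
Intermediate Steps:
o = 1600097/3 (o = -4 + ((703702 + 449995) + 446412)/3 = -4 + (1153697 + 446412)/3 = -4 + (⅓)*1600109 = -4 + 1600109/3 = 1600097/3 ≈ 5.3337e+5)
o - 1*(-724872) = 1600097/3 - 1*(-724872) = 1600097/3 + 724872 = 3774713/3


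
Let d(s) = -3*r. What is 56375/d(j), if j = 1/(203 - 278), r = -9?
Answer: 56375/27 ≈ 2088.0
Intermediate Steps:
j = -1/75 (j = 1/(-75) = -1/75 ≈ -0.013333)
d(s) = 27 (d(s) = -3*(-9) = 27)
56375/d(j) = 56375/27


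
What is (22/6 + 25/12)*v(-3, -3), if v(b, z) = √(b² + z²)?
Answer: 69*√2/4 ≈ 24.395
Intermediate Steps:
(22/6 + 25/12)*v(-3, -3) = (22/6 + 25/12)*√((-3)² + (-3)²) = (22*(⅙) + 25*(1/12))*√(9 + 9) = (11/3 + 25/12)*√18 = 23*(3*√2)/4 = 69*√2/4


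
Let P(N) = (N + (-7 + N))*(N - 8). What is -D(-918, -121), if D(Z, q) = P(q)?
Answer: -32121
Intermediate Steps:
P(N) = (-8 + N)*(-7 + 2*N) (P(N) = (-7 + 2*N)*(-8 + N) = (-8 + N)*(-7 + 2*N))
D(Z, q) = 56 - 23*q + 2*q**2
-D(-918, -121) = -(56 - 23*(-121) + 2*(-121)**2) = -(56 + 2783 + 2*14641) = -(56 + 2783 + 29282) = -1*32121 = -32121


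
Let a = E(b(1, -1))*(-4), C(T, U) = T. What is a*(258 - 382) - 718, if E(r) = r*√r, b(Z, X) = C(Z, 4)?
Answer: -222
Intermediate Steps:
b(Z, X) = Z
E(r) = r^(3/2)
a = -4 (a = 1^(3/2)*(-4) = 1*(-4) = -4)
a*(258 - 382) - 718 = -4*(258 - 382) - 718 = -4*(-124) - 718 = 496 - 718 = -222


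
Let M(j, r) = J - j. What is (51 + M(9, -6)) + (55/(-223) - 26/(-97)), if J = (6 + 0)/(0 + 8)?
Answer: 3700753/86524 ≈ 42.771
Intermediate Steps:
J = ¾ (J = 6/8 = 6*(⅛) = ¾ ≈ 0.75000)
M(j, r) = ¾ - j
(51 + M(9, -6)) + (55/(-223) - 26/(-97)) = (51 + (¾ - 1*9)) + (55/(-223) - 26/(-97)) = (51 + (¾ - 9)) + (55*(-1/223) - 26*(-1/97)) = (51 - 33/4) + (-55/223 + 26/97) = 171/4 + 463/21631 = 3700753/86524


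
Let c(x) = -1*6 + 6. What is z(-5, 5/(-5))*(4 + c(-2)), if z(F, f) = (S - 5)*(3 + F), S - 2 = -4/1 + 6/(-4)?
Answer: 68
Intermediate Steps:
S = -7/2 (S = 2 + (-4/1 + 6/(-4)) = 2 + (-4*1 + 6*(-¼)) = 2 + (-4 - 3/2) = 2 - 11/2 = -7/2 ≈ -3.5000)
c(x) = 0 (c(x) = -6 + 6 = 0)
z(F, f) = -51/2 - 17*F/2 (z(F, f) = (-7/2 - 5)*(3 + F) = -17*(3 + F)/2 = -51/2 - 17*F/2)
z(-5, 5/(-5))*(4 + c(-2)) = (-51/2 - 17/2*(-5))*(4 + 0) = (-51/2 + 85/2)*4 = 17*4 = 68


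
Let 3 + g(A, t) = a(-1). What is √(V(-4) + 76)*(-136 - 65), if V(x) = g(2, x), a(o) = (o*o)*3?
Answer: -402*√19 ≈ -1752.3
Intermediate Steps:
a(o) = 3*o² (a(o) = o²*3 = 3*o²)
g(A, t) = 0 (g(A, t) = -3 + 3*(-1)² = -3 + 3*1 = -3 + 3 = 0)
V(x) = 0
√(V(-4) + 76)*(-136 - 65) = √(0 + 76)*(-136 - 65) = √76*(-201) = (2*√19)*(-201) = -402*√19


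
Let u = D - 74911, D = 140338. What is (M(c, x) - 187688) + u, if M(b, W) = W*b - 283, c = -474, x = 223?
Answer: -228246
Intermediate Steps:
M(b, W) = -283 + W*b
u = 65427 (u = 140338 - 74911 = 65427)
(M(c, x) - 187688) + u = ((-283 + 223*(-474)) - 187688) + 65427 = ((-283 - 105702) - 187688) + 65427 = (-105985 - 187688) + 65427 = -293673 + 65427 = -228246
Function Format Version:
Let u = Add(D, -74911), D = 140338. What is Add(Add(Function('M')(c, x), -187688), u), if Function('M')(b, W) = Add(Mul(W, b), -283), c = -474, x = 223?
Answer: -228246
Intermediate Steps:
Function('M')(b, W) = Add(-283, Mul(W, b))
u = 65427 (u = Add(140338, -74911) = 65427)
Add(Add(Function('M')(c, x), -187688), u) = Add(Add(Add(-283, Mul(223, -474)), -187688), 65427) = Add(Add(Add(-283, -105702), -187688), 65427) = Add(Add(-105985, -187688), 65427) = Add(-293673, 65427) = -228246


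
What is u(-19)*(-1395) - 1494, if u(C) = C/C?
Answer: -2889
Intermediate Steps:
u(C) = 1
u(-19)*(-1395) - 1494 = 1*(-1395) - 1494 = -1395 - 1494 = -2889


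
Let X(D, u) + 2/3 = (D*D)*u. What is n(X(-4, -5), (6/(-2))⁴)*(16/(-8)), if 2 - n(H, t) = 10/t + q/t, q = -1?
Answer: -34/9 ≈ -3.7778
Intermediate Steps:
X(D, u) = -⅔ + u*D² (X(D, u) = -⅔ + (D*D)*u = -⅔ + D²*u = -⅔ + u*D²)
n(H, t) = 2 - 9/t (n(H, t) = 2 - (10/t - 1/t) = 2 - 9/t)
n(X(-4, -5), (6/(-2))⁴)*(16/(-8)) = (2 - 9/((6/(-2))⁴))*(16/(-8)) = (2 - 9/((6*(-½))⁴))*(16*(-⅛)) = (2 - 9/((-3)⁴))*(-2) = (2 - 9/81)*(-2) = (2 - 9*1/81)*(-2) = (2 - ⅑)*(-2) = (17/9)*(-2) = -34/9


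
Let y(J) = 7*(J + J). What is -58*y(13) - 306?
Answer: -10862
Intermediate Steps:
y(J) = 14*J (y(J) = 7*(2*J) = 14*J)
-58*y(13) - 306 = -812*13 - 306 = -58*182 - 306 = -10556 - 306 = -10862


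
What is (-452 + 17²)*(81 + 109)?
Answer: -30970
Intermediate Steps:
(-452 + 17²)*(81 + 109) = (-452 + 289)*190 = -163*190 = -30970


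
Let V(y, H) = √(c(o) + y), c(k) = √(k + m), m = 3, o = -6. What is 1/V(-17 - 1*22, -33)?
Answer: (-39 + I*√3)^(-½) ≈ 0.003551 - 0.16001*I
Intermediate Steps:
c(k) = √(3 + k) (c(k) = √(k + 3) = √(3 + k))
V(y, H) = √(y + I*√3) (V(y, H) = √(√(3 - 6) + y) = √(√(-3) + y) = √(I*√3 + y) = √(y + I*√3))
1/V(-17 - 1*22, -33) = 1/(√((-17 - 1*22) + I*√3)) = 1/(√((-17 - 22) + I*√3)) = 1/(√(-39 + I*√3)) = (-39 + I*√3)^(-½)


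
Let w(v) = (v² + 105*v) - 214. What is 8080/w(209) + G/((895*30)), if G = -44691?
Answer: -225531641/146359350 ≈ -1.5409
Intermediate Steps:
w(v) = -214 + v² + 105*v
8080/w(209) + G/((895*30)) = 8080/(-214 + 209² + 105*209) - 44691/(895*30) = 8080/(-214 + 43681 + 21945) - 44691/26850 = 8080/65412 - 44691*1/26850 = 8080*(1/65412) - 14897/8950 = 2020/16353 - 14897/8950 = -225531641/146359350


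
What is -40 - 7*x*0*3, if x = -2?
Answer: -40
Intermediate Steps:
-40 - 7*x*0*3 = -40 - 7*(-2*0)*3 = -40 - 0*3 = -40 - 7*0 = -40 + 0 = -40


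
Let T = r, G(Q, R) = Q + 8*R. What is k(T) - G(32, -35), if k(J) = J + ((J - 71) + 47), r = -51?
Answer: 122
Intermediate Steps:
T = -51
k(J) = -24 + 2*J (k(J) = J + ((-71 + J) + 47) = J + (-24 + J) = -24 + 2*J)
k(T) - G(32, -35) = (-24 + 2*(-51)) - (32 + 8*(-35)) = (-24 - 102) - (32 - 280) = -126 - 1*(-248) = -126 + 248 = 122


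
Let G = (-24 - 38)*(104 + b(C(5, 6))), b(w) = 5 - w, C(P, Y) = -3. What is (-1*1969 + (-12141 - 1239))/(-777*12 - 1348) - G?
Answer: 74121717/10672 ≈ 6945.4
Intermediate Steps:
G = -6944 (G = (-24 - 38)*(104 + (5 - 1*(-3))) = -62*(104 + (5 + 3)) = -62*(104 + 8) = -62*112 = -6944)
(-1*1969 + (-12141 - 1239))/(-777*12 - 1348) - G = (-1*1969 + (-12141 - 1239))/(-777*12 - 1348) - 1*(-6944) = (-1969 - 13380)/(-9324 - 1348) + 6944 = -15349/(-10672) + 6944 = -15349*(-1/10672) + 6944 = 15349/10672 + 6944 = 74121717/10672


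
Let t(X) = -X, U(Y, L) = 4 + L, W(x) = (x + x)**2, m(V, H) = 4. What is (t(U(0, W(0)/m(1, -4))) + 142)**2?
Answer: 19044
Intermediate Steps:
W(x) = 4*x**2 (W(x) = (2*x)**2 = 4*x**2)
(t(U(0, W(0)/m(1, -4))) + 142)**2 = (-(4 + (4*0**2)/4) + 142)**2 = (-(4 + (4*0)*(1/4)) + 142)**2 = (-(4 + 0*(1/4)) + 142)**2 = (-(4 + 0) + 142)**2 = (-1*4 + 142)**2 = (-4 + 142)**2 = 138**2 = 19044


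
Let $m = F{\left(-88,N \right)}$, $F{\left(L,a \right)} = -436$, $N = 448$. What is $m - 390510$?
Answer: $-390946$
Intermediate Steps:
$m = -436$
$m - 390510 = -436 - 390510 = -390946$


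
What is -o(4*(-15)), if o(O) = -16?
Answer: 16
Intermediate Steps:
-o(4*(-15)) = -1*(-16) = 16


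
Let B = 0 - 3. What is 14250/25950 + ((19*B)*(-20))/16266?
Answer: 290415/469003 ≈ 0.61922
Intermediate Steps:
B = -3
14250/25950 + ((19*B)*(-20))/16266 = 14250/25950 + ((19*(-3))*(-20))/16266 = 14250*(1/25950) - 57*(-20)*(1/16266) = 95/173 + 1140*(1/16266) = 95/173 + 190/2711 = 290415/469003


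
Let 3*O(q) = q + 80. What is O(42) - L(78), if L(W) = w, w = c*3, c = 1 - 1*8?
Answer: 185/3 ≈ 61.667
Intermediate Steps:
c = -7 (c = 1 - 8 = -7)
O(q) = 80/3 + q/3 (O(q) = (q + 80)/3 = (80 + q)/3 = 80/3 + q/3)
w = -21 (w = -7*3 = -21)
L(W) = -21
O(42) - L(78) = (80/3 + (⅓)*42) - 1*(-21) = (80/3 + 14) + 21 = 122/3 + 21 = 185/3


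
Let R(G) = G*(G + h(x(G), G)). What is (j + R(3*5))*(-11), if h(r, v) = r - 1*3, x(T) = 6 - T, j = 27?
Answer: -792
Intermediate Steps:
h(r, v) = -3 + r (h(r, v) = r - 3 = -3 + r)
R(G) = 3*G (R(G) = G*(G + (-3 + (6 - G))) = G*(G + (3 - G)) = G*3 = 3*G)
(j + R(3*5))*(-11) = (27 + 3*(3*5))*(-11) = (27 + 3*15)*(-11) = (27 + 45)*(-11) = 72*(-11) = -792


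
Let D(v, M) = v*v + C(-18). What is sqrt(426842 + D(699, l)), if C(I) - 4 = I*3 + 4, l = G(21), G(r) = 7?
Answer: sqrt(915397) ≈ 956.76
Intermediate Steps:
l = 7
C(I) = 8 + 3*I (C(I) = 4 + (I*3 + 4) = 4 + (3*I + 4) = 4 + (4 + 3*I) = 8 + 3*I)
D(v, M) = -46 + v**2 (D(v, M) = v*v + (8 + 3*(-18)) = v**2 + (8 - 54) = v**2 - 46 = -46 + v**2)
sqrt(426842 + D(699, l)) = sqrt(426842 + (-46 + 699**2)) = sqrt(426842 + (-46 + 488601)) = sqrt(426842 + 488555) = sqrt(915397)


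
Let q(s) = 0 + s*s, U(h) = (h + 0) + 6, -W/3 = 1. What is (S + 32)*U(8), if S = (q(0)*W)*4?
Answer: 448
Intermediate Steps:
W = -3 (W = -3*1 = -3)
U(h) = 6 + h (U(h) = h + 6 = 6 + h)
q(s) = s² (q(s) = 0 + s² = s²)
S = 0 (S = (0²*(-3))*4 = (0*(-3))*4 = 0*4 = 0)
(S + 32)*U(8) = (0 + 32)*(6 + 8) = 32*14 = 448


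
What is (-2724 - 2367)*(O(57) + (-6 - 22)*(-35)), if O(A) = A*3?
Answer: -5859741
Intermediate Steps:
O(A) = 3*A
(-2724 - 2367)*(O(57) + (-6 - 22)*(-35)) = (-2724 - 2367)*(3*57 + (-6 - 22)*(-35)) = -5091*(171 - 28*(-35)) = -5091*(171 + 980) = -5091*1151 = -5859741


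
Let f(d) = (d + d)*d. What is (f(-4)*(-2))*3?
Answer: -192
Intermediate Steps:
f(d) = 2*d² (f(d) = (2*d)*d = 2*d²)
(f(-4)*(-2))*3 = ((2*(-4)²)*(-2))*3 = ((2*16)*(-2))*3 = (32*(-2))*3 = -64*3 = -192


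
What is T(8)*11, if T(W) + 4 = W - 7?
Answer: -33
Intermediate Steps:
T(W) = -11 + W (T(W) = -4 + (W - 7) = -4 + (-7 + W) = -11 + W)
T(8)*11 = (-11 + 8)*11 = -3*11 = -33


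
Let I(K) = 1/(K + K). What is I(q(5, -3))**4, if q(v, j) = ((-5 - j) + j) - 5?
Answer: 1/160000 ≈ 6.2500e-6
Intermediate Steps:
q(v, j) = -10 (q(v, j) = -5 - 5 = -10)
I(K) = 1/(2*K)
I(q(5, -3))**4 = ((1/2)/(-10))**4 = ((1/2)*(-1/10))**4 = (-1/20)**4 = 1/160000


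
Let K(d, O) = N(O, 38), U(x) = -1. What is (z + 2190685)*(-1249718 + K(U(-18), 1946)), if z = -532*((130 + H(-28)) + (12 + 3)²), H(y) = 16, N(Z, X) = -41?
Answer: -2491160861567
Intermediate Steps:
K(d, O) = -41
z = -197372 (z = -532*((130 + 16) + (12 + 3)²) = -532*(146 + 15²) = -532*(146 + 225) = -532*371 = -197372)
(z + 2190685)*(-1249718 + K(U(-18), 1946)) = (-197372 + 2190685)*(-1249718 - 41) = 1993313*(-1249759) = -2491160861567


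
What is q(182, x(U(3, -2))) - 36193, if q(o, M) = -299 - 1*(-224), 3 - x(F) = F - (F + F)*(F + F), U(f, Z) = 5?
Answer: -36268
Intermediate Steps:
x(F) = 3 - F + 4*F² (x(F) = 3 - (F - (F + F)*(F + F)) = 3 - (F - 2*F*2*F) = 3 - (F - 4*F²) = 3 + (-F + 4*F²) = 3 - F + 4*F²)
q(o, M) = -75 (q(o, M) = -299 + 224 = -75)
q(182, x(U(3, -2))) - 36193 = -75 - 36193 = -36268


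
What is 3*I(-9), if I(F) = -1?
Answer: -3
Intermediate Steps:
3*I(-9) = 3*(-1) = -3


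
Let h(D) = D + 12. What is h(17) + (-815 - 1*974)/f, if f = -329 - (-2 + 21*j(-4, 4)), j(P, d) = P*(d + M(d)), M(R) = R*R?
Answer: 37448/1353 ≈ 27.678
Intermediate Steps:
M(R) = R²
h(D) = 12 + D
j(P, d) = P*(d + d²)
f = 1353 (f = -329 - (-2 + 21*(-4*4*(1 + 4))) = -329 - (-2 + 21*(-4*4*5)) = -329 - (-2 + 21*(-80)) = -329 - (-2 - 1680) = -329 - 1*(-1682) = -329 + 1682 = 1353)
h(17) + (-815 - 1*974)/f = (12 + 17) + (-815 - 1*974)/1353 = 29 + (-815 - 974)*(1/1353) = 29 - 1789*1/1353 = 29 - 1789/1353 = 37448/1353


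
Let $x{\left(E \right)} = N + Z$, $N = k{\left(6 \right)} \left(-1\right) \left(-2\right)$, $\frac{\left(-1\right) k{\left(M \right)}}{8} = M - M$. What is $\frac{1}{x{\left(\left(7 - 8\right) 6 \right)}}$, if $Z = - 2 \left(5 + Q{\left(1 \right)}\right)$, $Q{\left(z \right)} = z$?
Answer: $- \frac{1}{12} \approx -0.083333$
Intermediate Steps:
$k{\left(M \right)} = 0$ ($k{\left(M \right)} = - 8 \left(M - M\right) = \left(-8\right) 0 = 0$)
$N = 0$ ($N = 0 \left(-1\right) \left(-2\right) = 0 \left(-2\right) = 0$)
$Z = -12$ ($Z = - 2 \left(5 + 1\right) = \left(-2\right) 6 = -12$)
$x{\left(E \right)} = -12$ ($x{\left(E \right)} = 0 - 12 = -12$)
$\frac{1}{x{\left(\left(7 - 8\right) 6 \right)}} = \frac{1}{-12} = - \frac{1}{12}$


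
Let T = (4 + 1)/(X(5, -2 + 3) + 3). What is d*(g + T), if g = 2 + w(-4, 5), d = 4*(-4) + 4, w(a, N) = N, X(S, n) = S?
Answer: -183/2 ≈ -91.500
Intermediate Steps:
T = 5/8 (T = (4 + 1)/(5 + 3) = 5/8 ≈ 0.62500)
d = -12 (d = -16 + 4 = -12)
g = 7 (g = 2 + 5 = 7)
d*(g + T) = -12*(7 + 5/8) = -12*61/8 = -183/2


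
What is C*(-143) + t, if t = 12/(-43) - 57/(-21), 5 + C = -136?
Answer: 6069796/301 ≈ 20165.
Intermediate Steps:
C = -141 (C = -5 - 136 = -141)
t = 733/301 (t = 12*(-1/43) - 57*(-1/21) = -12/43 + 19/7 = 733/301 ≈ 2.4352)
C*(-143) + t = -141*(-143) + 733/301 = 20163 + 733/301 = 6069796/301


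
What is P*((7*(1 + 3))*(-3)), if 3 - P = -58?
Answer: -5124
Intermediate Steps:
P = 61 (P = 3 - 1*(-58) = 3 + 58 = 61)
P*((7*(1 + 3))*(-3)) = 61*((7*(1 + 3))*(-3)) = 61*((7*4)*(-3)) = 61*(28*(-3)) = 61*(-84) = -5124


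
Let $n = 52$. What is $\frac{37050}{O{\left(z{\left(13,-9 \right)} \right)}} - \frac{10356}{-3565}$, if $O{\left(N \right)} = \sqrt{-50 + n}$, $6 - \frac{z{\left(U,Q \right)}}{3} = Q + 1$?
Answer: $\frac{10356}{3565} + 18525 \sqrt{2} \approx 26201.0$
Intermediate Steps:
$z{\left(U,Q \right)} = 15 - 3 Q$ ($z{\left(U,Q \right)} = 18 - 3 \left(Q + 1\right) = 18 - 3 \left(1 + Q\right) = 18 - \left(3 + 3 Q\right) = 15 - 3 Q$)
$O{\left(N \right)} = \sqrt{2}$ ($O{\left(N \right)} = \sqrt{-50 + 52} = \sqrt{2}$)
$\frac{37050}{O{\left(z{\left(13,-9 \right)} \right)}} - \frac{10356}{-3565} = \frac{37050}{\sqrt{2}} - \frac{10356}{-3565} = 37050 \frac{\sqrt{2}}{2} - - \frac{10356}{3565} = 18525 \sqrt{2} + \frac{10356}{3565} = \frac{10356}{3565} + 18525 \sqrt{2}$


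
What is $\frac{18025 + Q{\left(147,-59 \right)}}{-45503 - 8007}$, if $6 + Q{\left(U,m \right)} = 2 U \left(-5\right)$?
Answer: $- \frac{16549}{53510} \approx -0.30927$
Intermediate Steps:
$Q{\left(U,m \right)} = -6 - 10 U$ ($Q{\left(U,m \right)} = -6 + 2 U \left(-5\right) = -6 - 10 U$)
$\frac{18025 + Q{\left(147,-59 \right)}}{-45503 - 8007} = \frac{18025 - 1476}{-45503 - 8007} = \frac{18025 - 1476}{-53510} = \left(18025 - 1476\right) \left(- \frac{1}{53510}\right) = 16549 \left(- \frac{1}{53510}\right) = - \frac{16549}{53510}$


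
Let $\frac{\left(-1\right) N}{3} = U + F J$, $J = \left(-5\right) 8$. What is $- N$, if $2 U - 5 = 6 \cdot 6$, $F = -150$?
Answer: $\frac{36123}{2} \approx 18062.0$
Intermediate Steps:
$U = \frac{41}{2}$ ($U = \frac{5}{2} + \frac{6 \cdot 6}{2} = \frac{5}{2} + \frac{1}{2} \cdot 36 = \frac{5}{2} + 18 = \frac{41}{2} \approx 20.5$)
$J = -40$
$N = - \frac{36123}{2}$ ($N = - 3 \left(\frac{41}{2} - -6000\right) = - 3 \left(\frac{41}{2} + 6000\right) = \left(-3\right) \frac{12041}{2} = - \frac{36123}{2} \approx -18062.0$)
$- N = \left(-1\right) \left(- \frac{36123}{2}\right) = \frac{36123}{2}$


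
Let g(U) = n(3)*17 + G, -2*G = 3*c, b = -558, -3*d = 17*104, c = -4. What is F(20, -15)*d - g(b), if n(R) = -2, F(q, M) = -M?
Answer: -8812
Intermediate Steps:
d = -1768/3 (d = -17*104/3 = -⅓*1768 = -1768/3 ≈ -589.33)
G = 6 (G = -3*(-4)/2 = -½*(-12) = 6)
g(U) = -28 (g(U) = -2*17 + 6 = -34 + 6 = -28)
F(20, -15)*d - g(b) = -1*(-15)*(-1768/3) - 1*(-28) = 15*(-1768/3) + 28 = -8840 + 28 = -8812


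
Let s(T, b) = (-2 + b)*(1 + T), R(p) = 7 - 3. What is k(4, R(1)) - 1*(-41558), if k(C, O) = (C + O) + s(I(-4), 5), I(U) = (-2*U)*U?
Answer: 41473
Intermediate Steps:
R(p) = 4
I(U) = -2*U**2
s(T, b) = (1 + T)*(-2 + b)
k(C, O) = -93 + C + O (k(C, O) = (C + O) + (-2 + 5 - (-4)*(-4)**2 - 2*(-4)**2*5) = (C + O) + (-2 + 5 - (-4)*16 - 2*16*5) = (C + O) + (-2 + 5 - 2*(-32) - 32*5) = (C + O) + (-2 + 5 + 64 - 160) = (C + O) - 93 = -93 + C + O)
k(4, R(1)) - 1*(-41558) = (-93 + 4 + 4) - 1*(-41558) = -85 + 41558 = 41473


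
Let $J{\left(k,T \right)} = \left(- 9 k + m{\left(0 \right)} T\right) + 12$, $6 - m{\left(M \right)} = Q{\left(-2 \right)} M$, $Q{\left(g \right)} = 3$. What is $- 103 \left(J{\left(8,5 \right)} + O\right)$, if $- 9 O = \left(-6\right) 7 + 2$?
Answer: $\frac{23690}{9} \approx 2632.2$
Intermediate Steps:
$m{\left(M \right)} = 6 - 3 M$
$J{\left(k,T \right)} = 12 - 9 k + 6 T$ ($J{\left(k,T \right)} = \left(- 9 k + \left(6 - 0\right) T\right) + 12 = \left(- 9 k + \left(6 + 0\right) T\right) + 12 = \left(- 9 k + 6 T\right) + 12 = 12 - 9 k + 6 T$)
$O = \frac{40}{9}$ ($O = - \frac{\left(-6\right) 7 + 2}{9} = - \frac{-42 + 2}{9} = \left(- \frac{1}{9}\right) \left(-40\right) = \frac{40}{9} \approx 4.4444$)
$- 103 \left(J{\left(8,5 \right)} + O\right) = - 103 \left(\left(12 - 72 + 6 \cdot 5\right) + \frac{40}{9}\right) = - 103 \left(\left(12 - 72 + 30\right) + \frac{40}{9}\right) = - 103 \left(-30 + \frac{40}{9}\right) = \left(-103\right) \left(- \frac{230}{9}\right) = \frac{23690}{9}$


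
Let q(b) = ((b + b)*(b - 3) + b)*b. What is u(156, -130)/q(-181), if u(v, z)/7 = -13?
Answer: 91/12023287 ≈ 7.5686e-6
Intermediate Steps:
u(v, z) = -91 (u(v, z) = 7*(-13) = -91)
q(b) = b*(b + 2*b*(-3 + b)) (q(b) = ((2*b)*(-3 + b) + b)*b = (2*b*(-3 + b) + b)*b = (b + 2*b*(-3 + b))*b = b*(b + 2*b*(-3 + b)))
u(156, -130)/q(-181) = -91*1/(32761*(-5 + 2*(-181))) = -91*1/(32761*(-5 - 362)) = -91/(32761*(-367)) = -91/(-12023287) = -91*(-1/12023287) = 91/12023287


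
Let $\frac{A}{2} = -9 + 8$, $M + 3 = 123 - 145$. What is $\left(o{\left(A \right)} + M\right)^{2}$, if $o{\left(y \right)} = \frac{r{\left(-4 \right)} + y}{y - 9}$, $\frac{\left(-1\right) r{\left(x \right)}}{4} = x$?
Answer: $\frac{83521}{121} \approx 690.26$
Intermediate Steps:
$r{\left(x \right)} = - 4 x$
$M = -25$ ($M = -3 + \left(123 - 145\right) = -3 - 22 = -25$)
$A = -2$ ($A = 2 \left(-9 + 8\right) = 2 \left(-1\right) = -2$)
$o{\left(y \right)} = \frac{16 + y}{-9 + y}$ ($o{\left(y \right)} = \frac{\left(-4\right) \left(-4\right) + y}{y - 9} = \frac{16 + y}{-9 + y}$)
$\left(o{\left(A \right)} + M\right)^{2} = \left(\frac{16 - 2}{-9 - 2} - 25\right)^{2} = \left(\frac{1}{-11} \cdot 14 - 25\right)^{2} = \left(\left(- \frac{1}{11}\right) 14 - 25\right)^{2} = \left(- \frac{14}{11} - 25\right)^{2} = \left(- \frac{289}{11}\right)^{2} = \frac{83521}{121}$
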